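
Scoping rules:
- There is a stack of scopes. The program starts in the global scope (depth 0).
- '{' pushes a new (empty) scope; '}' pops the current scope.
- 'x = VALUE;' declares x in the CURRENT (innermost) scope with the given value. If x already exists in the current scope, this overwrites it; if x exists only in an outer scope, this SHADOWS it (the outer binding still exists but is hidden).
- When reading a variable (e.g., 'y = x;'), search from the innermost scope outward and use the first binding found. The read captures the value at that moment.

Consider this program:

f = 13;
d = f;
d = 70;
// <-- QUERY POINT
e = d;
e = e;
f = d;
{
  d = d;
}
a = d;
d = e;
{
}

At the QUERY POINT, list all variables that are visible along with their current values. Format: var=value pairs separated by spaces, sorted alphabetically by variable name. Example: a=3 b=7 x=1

Step 1: declare f=13 at depth 0
Step 2: declare d=(read f)=13 at depth 0
Step 3: declare d=70 at depth 0
Visible at query point: d=70 f=13

Answer: d=70 f=13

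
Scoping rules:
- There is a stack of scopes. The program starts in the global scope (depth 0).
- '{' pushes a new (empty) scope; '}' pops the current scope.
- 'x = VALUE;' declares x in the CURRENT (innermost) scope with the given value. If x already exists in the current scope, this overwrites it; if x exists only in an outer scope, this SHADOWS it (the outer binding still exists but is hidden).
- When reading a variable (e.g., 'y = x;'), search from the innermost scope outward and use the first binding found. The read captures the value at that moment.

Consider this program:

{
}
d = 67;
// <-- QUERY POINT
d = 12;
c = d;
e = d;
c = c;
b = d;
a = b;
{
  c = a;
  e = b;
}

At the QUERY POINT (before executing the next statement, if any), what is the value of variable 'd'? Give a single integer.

Step 1: enter scope (depth=1)
Step 2: exit scope (depth=0)
Step 3: declare d=67 at depth 0
Visible at query point: d=67

Answer: 67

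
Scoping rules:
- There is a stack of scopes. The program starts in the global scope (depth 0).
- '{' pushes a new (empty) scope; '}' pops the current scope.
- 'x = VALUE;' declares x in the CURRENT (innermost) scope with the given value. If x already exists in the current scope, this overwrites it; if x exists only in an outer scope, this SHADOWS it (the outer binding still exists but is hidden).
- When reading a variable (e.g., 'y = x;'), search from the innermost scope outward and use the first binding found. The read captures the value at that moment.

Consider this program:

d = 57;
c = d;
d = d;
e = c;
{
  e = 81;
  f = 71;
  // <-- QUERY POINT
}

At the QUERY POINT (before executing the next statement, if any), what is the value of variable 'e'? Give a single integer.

Step 1: declare d=57 at depth 0
Step 2: declare c=(read d)=57 at depth 0
Step 3: declare d=(read d)=57 at depth 0
Step 4: declare e=(read c)=57 at depth 0
Step 5: enter scope (depth=1)
Step 6: declare e=81 at depth 1
Step 7: declare f=71 at depth 1
Visible at query point: c=57 d=57 e=81 f=71

Answer: 81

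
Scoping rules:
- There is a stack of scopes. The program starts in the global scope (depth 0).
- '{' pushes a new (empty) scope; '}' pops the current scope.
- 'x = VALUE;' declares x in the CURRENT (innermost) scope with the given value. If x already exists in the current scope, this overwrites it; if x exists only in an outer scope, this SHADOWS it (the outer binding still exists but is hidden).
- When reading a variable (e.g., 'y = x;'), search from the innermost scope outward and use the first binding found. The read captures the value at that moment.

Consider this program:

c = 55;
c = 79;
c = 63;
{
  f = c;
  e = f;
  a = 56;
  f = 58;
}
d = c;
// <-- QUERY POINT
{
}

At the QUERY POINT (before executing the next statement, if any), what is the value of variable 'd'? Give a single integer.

Answer: 63

Derivation:
Step 1: declare c=55 at depth 0
Step 2: declare c=79 at depth 0
Step 3: declare c=63 at depth 0
Step 4: enter scope (depth=1)
Step 5: declare f=(read c)=63 at depth 1
Step 6: declare e=(read f)=63 at depth 1
Step 7: declare a=56 at depth 1
Step 8: declare f=58 at depth 1
Step 9: exit scope (depth=0)
Step 10: declare d=(read c)=63 at depth 0
Visible at query point: c=63 d=63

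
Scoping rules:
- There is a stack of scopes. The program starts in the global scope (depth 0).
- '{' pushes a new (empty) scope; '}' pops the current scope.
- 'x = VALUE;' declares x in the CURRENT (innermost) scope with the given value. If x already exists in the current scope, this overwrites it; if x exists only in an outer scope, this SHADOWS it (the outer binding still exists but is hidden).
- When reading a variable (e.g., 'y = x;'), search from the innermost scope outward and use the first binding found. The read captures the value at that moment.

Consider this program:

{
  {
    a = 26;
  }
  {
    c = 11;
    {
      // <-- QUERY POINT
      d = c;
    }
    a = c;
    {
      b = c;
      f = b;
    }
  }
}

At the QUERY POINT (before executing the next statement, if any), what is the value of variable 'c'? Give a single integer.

Step 1: enter scope (depth=1)
Step 2: enter scope (depth=2)
Step 3: declare a=26 at depth 2
Step 4: exit scope (depth=1)
Step 5: enter scope (depth=2)
Step 6: declare c=11 at depth 2
Step 7: enter scope (depth=3)
Visible at query point: c=11

Answer: 11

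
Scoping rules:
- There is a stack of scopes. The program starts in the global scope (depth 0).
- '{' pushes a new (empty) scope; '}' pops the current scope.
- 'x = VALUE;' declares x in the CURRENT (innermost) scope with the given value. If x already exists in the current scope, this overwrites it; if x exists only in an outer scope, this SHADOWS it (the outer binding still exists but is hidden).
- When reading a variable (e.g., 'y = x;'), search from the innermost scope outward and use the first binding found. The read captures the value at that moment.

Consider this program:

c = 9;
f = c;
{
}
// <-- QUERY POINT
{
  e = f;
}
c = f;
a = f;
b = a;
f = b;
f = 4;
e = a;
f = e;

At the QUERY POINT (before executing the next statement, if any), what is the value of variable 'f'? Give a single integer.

Answer: 9

Derivation:
Step 1: declare c=9 at depth 0
Step 2: declare f=(read c)=9 at depth 0
Step 3: enter scope (depth=1)
Step 4: exit scope (depth=0)
Visible at query point: c=9 f=9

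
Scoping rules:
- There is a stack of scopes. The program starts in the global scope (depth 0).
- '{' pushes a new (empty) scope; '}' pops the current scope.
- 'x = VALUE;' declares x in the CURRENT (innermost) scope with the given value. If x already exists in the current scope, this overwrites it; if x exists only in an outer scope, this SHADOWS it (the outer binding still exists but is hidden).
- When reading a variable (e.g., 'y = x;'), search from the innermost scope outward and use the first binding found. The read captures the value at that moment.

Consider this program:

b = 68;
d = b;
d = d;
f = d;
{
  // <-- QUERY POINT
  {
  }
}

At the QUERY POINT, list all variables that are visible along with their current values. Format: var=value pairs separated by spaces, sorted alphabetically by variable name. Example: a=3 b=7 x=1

Answer: b=68 d=68 f=68

Derivation:
Step 1: declare b=68 at depth 0
Step 2: declare d=(read b)=68 at depth 0
Step 3: declare d=(read d)=68 at depth 0
Step 4: declare f=(read d)=68 at depth 0
Step 5: enter scope (depth=1)
Visible at query point: b=68 d=68 f=68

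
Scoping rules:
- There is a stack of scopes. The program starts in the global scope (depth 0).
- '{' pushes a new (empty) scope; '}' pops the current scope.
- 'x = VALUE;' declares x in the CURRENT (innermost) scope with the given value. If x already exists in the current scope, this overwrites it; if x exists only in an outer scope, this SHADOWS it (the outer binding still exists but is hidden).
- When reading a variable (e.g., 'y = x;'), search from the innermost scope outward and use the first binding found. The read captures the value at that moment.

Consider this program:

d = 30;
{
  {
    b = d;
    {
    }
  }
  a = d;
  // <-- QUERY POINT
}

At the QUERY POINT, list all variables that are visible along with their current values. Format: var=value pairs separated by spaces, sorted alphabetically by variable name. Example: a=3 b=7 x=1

Step 1: declare d=30 at depth 0
Step 2: enter scope (depth=1)
Step 3: enter scope (depth=2)
Step 4: declare b=(read d)=30 at depth 2
Step 5: enter scope (depth=3)
Step 6: exit scope (depth=2)
Step 7: exit scope (depth=1)
Step 8: declare a=(read d)=30 at depth 1
Visible at query point: a=30 d=30

Answer: a=30 d=30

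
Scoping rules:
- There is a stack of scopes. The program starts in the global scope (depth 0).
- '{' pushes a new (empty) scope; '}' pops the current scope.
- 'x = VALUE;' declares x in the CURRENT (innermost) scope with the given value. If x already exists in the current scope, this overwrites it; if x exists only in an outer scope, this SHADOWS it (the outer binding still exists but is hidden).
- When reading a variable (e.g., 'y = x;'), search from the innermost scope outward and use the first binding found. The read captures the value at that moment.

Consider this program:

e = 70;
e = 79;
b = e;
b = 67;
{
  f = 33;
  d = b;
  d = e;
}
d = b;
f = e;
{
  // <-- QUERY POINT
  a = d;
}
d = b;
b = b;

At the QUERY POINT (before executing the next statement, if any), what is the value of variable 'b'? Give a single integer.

Step 1: declare e=70 at depth 0
Step 2: declare e=79 at depth 0
Step 3: declare b=(read e)=79 at depth 0
Step 4: declare b=67 at depth 0
Step 5: enter scope (depth=1)
Step 6: declare f=33 at depth 1
Step 7: declare d=(read b)=67 at depth 1
Step 8: declare d=(read e)=79 at depth 1
Step 9: exit scope (depth=0)
Step 10: declare d=(read b)=67 at depth 0
Step 11: declare f=(read e)=79 at depth 0
Step 12: enter scope (depth=1)
Visible at query point: b=67 d=67 e=79 f=79

Answer: 67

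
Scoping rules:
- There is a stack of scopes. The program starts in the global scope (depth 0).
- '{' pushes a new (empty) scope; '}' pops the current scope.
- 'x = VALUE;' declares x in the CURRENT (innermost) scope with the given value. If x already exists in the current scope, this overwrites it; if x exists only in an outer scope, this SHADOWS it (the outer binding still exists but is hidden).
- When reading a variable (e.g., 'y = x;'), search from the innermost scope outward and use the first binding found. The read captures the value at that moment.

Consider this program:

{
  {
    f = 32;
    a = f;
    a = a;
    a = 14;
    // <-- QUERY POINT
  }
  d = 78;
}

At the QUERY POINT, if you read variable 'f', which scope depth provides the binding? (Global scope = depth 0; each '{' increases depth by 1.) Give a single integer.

Answer: 2

Derivation:
Step 1: enter scope (depth=1)
Step 2: enter scope (depth=2)
Step 3: declare f=32 at depth 2
Step 4: declare a=(read f)=32 at depth 2
Step 5: declare a=(read a)=32 at depth 2
Step 6: declare a=14 at depth 2
Visible at query point: a=14 f=32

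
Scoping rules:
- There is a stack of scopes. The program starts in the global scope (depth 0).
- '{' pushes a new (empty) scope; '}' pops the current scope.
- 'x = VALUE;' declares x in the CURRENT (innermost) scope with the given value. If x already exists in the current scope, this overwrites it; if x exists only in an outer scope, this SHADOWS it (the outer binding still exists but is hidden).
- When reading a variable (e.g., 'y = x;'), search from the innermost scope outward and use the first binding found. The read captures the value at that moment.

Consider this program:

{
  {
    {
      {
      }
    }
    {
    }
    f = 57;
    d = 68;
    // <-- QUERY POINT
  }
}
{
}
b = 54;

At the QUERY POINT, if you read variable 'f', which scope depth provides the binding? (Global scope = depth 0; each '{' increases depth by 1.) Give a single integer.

Step 1: enter scope (depth=1)
Step 2: enter scope (depth=2)
Step 3: enter scope (depth=3)
Step 4: enter scope (depth=4)
Step 5: exit scope (depth=3)
Step 6: exit scope (depth=2)
Step 7: enter scope (depth=3)
Step 8: exit scope (depth=2)
Step 9: declare f=57 at depth 2
Step 10: declare d=68 at depth 2
Visible at query point: d=68 f=57

Answer: 2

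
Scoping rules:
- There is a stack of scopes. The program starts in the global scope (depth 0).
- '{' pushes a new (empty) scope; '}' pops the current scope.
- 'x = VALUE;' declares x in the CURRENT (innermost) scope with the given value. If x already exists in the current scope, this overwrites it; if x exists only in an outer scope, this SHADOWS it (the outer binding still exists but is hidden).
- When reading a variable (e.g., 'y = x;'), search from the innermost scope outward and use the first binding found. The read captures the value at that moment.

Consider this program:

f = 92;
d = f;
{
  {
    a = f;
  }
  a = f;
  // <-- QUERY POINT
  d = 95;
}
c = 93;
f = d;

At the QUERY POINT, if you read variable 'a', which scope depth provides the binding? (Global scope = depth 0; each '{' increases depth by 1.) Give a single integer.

Answer: 1

Derivation:
Step 1: declare f=92 at depth 0
Step 2: declare d=(read f)=92 at depth 0
Step 3: enter scope (depth=1)
Step 4: enter scope (depth=2)
Step 5: declare a=(read f)=92 at depth 2
Step 6: exit scope (depth=1)
Step 7: declare a=(read f)=92 at depth 1
Visible at query point: a=92 d=92 f=92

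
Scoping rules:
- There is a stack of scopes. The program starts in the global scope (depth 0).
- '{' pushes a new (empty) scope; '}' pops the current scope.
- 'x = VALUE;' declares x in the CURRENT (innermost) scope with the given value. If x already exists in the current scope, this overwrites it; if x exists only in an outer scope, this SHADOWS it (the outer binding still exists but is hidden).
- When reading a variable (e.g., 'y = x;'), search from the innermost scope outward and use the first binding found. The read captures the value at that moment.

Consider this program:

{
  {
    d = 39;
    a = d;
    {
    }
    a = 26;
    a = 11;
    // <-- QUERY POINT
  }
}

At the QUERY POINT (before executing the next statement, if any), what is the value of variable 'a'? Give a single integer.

Answer: 11

Derivation:
Step 1: enter scope (depth=1)
Step 2: enter scope (depth=2)
Step 3: declare d=39 at depth 2
Step 4: declare a=(read d)=39 at depth 2
Step 5: enter scope (depth=3)
Step 6: exit scope (depth=2)
Step 7: declare a=26 at depth 2
Step 8: declare a=11 at depth 2
Visible at query point: a=11 d=39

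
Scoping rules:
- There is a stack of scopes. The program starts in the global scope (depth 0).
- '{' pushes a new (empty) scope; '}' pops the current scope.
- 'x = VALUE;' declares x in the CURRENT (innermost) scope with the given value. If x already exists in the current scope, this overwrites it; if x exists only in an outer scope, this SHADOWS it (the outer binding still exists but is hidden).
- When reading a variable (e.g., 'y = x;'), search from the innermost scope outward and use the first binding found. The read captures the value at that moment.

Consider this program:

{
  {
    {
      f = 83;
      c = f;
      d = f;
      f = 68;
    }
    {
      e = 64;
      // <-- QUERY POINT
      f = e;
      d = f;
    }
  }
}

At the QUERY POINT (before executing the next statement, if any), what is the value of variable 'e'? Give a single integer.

Step 1: enter scope (depth=1)
Step 2: enter scope (depth=2)
Step 3: enter scope (depth=3)
Step 4: declare f=83 at depth 3
Step 5: declare c=(read f)=83 at depth 3
Step 6: declare d=(read f)=83 at depth 3
Step 7: declare f=68 at depth 3
Step 8: exit scope (depth=2)
Step 9: enter scope (depth=3)
Step 10: declare e=64 at depth 3
Visible at query point: e=64

Answer: 64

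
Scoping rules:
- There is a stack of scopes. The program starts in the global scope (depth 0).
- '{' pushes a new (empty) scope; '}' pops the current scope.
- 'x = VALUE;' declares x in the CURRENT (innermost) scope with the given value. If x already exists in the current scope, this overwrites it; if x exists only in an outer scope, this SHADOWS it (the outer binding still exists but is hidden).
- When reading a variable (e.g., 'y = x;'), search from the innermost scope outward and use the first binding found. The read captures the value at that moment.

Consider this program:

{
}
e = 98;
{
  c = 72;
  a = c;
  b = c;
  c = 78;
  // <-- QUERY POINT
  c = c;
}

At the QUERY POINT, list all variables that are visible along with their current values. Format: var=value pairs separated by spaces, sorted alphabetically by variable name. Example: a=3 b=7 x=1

Answer: a=72 b=72 c=78 e=98

Derivation:
Step 1: enter scope (depth=1)
Step 2: exit scope (depth=0)
Step 3: declare e=98 at depth 0
Step 4: enter scope (depth=1)
Step 5: declare c=72 at depth 1
Step 6: declare a=(read c)=72 at depth 1
Step 7: declare b=(read c)=72 at depth 1
Step 8: declare c=78 at depth 1
Visible at query point: a=72 b=72 c=78 e=98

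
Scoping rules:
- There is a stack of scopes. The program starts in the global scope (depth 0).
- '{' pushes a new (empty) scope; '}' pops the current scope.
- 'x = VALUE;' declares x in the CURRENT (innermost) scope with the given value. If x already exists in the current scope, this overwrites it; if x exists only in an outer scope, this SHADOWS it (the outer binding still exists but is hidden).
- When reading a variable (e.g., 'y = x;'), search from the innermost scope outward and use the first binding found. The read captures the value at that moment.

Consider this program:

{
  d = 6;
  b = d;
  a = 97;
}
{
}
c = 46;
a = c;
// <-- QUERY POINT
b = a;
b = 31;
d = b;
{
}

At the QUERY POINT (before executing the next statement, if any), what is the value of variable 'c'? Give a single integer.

Step 1: enter scope (depth=1)
Step 2: declare d=6 at depth 1
Step 3: declare b=(read d)=6 at depth 1
Step 4: declare a=97 at depth 1
Step 5: exit scope (depth=0)
Step 6: enter scope (depth=1)
Step 7: exit scope (depth=0)
Step 8: declare c=46 at depth 0
Step 9: declare a=(read c)=46 at depth 0
Visible at query point: a=46 c=46

Answer: 46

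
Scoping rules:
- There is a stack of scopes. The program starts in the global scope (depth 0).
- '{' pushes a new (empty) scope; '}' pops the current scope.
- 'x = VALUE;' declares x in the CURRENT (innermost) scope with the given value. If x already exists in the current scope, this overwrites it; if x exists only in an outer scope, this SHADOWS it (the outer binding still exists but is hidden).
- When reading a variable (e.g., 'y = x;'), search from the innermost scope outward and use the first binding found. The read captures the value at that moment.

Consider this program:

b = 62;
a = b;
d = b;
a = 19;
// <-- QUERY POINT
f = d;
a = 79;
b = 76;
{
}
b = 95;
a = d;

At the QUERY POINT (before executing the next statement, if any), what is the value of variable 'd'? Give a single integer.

Answer: 62

Derivation:
Step 1: declare b=62 at depth 0
Step 2: declare a=(read b)=62 at depth 0
Step 3: declare d=(read b)=62 at depth 0
Step 4: declare a=19 at depth 0
Visible at query point: a=19 b=62 d=62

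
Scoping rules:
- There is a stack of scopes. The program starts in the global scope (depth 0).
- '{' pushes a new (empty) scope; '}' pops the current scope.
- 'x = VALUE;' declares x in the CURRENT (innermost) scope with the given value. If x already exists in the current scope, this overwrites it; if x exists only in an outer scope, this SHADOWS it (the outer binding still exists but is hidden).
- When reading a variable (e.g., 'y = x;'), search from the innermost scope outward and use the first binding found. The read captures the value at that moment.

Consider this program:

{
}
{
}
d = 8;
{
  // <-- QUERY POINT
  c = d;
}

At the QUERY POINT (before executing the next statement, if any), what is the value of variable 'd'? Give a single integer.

Step 1: enter scope (depth=1)
Step 2: exit scope (depth=0)
Step 3: enter scope (depth=1)
Step 4: exit scope (depth=0)
Step 5: declare d=8 at depth 0
Step 6: enter scope (depth=1)
Visible at query point: d=8

Answer: 8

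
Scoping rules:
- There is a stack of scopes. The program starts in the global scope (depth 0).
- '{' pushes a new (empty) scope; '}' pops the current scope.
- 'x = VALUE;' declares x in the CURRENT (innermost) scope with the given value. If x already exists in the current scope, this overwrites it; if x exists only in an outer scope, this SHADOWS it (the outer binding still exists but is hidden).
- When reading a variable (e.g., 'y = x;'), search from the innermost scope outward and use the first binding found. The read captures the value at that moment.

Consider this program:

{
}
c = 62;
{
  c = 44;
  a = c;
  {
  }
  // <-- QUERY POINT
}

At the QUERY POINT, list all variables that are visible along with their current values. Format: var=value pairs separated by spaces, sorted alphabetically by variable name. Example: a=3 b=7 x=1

Answer: a=44 c=44

Derivation:
Step 1: enter scope (depth=1)
Step 2: exit scope (depth=0)
Step 3: declare c=62 at depth 0
Step 4: enter scope (depth=1)
Step 5: declare c=44 at depth 1
Step 6: declare a=(read c)=44 at depth 1
Step 7: enter scope (depth=2)
Step 8: exit scope (depth=1)
Visible at query point: a=44 c=44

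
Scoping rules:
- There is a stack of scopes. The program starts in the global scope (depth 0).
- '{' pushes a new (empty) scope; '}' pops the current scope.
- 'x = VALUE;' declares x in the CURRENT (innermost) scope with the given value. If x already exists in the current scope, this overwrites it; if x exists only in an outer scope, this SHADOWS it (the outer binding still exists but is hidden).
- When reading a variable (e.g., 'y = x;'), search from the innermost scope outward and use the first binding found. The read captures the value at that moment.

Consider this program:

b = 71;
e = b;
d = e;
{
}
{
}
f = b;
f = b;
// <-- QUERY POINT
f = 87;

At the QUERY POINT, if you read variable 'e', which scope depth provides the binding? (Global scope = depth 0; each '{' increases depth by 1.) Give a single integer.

Answer: 0

Derivation:
Step 1: declare b=71 at depth 0
Step 2: declare e=(read b)=71 at depth 0
Step 3: declare d=(read e)=71 at depth 0
Step 4: enter scope (depth=1)
Step 5: exit scope (depth=0)
Step 6: enter scope (depth=1)
Step 7: exit scope (depth=0)
Step 8: declare f=(read b)=71 at depth 0
Step 9: declare f=(read b)=71 at depth 0
Visible at query point: b=71 d=71 e=71 f=71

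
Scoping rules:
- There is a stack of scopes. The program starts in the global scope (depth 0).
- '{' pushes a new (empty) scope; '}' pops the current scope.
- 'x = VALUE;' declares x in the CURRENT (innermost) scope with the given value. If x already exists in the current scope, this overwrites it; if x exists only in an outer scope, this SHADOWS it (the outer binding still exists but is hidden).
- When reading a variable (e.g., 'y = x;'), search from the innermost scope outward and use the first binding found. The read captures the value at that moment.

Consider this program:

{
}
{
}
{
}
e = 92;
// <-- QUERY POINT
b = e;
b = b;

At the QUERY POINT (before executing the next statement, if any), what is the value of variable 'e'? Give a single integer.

Answer: 92

Derivation:
Step 1: enter scope (depth=1)
Step 2: exit scope (depth=0)
Step 3: enter scope (depth=1)
Step 4: exit scope (depth=0)
Step 5: enter scope (depth=1)
Step 6: exit scope (depth=0)
Step 7: declare e=92 at depth 0
Visible at query point: e=92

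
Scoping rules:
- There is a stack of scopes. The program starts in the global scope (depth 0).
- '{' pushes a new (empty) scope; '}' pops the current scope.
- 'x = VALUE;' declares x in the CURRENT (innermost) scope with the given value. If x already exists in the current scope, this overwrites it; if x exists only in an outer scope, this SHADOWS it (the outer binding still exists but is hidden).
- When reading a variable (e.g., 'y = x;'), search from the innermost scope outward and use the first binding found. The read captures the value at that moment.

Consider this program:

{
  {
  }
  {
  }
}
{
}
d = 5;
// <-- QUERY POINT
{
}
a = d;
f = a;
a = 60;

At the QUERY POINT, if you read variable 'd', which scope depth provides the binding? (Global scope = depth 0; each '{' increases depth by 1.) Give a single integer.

Step 1: enter scope (depth=1)
Step 2: enter scope (depth=2)
Step 3: exit scope (depth=1)
Step 4: enter scope (depth=2)
Step 5: exit scope (depth=1)
Step 6: exit scope (depth=0)
Step 7: enter scope (depth=1)
Step 8: exit scope (depth=0)
Step 9: declare d=5 at depth 0
Visible at query point: d=5

Answer: 0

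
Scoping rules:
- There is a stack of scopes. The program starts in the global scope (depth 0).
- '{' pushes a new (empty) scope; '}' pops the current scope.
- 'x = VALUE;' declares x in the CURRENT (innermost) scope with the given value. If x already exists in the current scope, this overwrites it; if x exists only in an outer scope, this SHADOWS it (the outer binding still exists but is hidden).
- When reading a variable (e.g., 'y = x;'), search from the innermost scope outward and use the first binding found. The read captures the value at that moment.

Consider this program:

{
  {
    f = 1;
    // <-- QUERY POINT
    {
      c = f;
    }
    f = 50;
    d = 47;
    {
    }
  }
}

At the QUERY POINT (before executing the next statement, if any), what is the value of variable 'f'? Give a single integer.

Answer: 1

Derivation:
Step 1: enter scope (depth=1)
Step 2: enter scope (depth=2)
Step 3: declare f=1 at depth 2
Visible at query point: f=1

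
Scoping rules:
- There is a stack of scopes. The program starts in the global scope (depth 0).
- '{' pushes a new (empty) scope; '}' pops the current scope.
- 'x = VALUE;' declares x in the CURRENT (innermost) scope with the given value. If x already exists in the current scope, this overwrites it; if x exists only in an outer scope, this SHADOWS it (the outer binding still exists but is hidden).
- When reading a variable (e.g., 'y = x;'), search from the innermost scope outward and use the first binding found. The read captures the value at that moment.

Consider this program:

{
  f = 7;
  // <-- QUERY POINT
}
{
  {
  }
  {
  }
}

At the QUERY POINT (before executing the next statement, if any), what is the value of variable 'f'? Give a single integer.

Answer: 7

Derivation:
Step 1: enter scope (depth=1)
Step 2: declare f=7 at depth 1
Visible at query point: f=7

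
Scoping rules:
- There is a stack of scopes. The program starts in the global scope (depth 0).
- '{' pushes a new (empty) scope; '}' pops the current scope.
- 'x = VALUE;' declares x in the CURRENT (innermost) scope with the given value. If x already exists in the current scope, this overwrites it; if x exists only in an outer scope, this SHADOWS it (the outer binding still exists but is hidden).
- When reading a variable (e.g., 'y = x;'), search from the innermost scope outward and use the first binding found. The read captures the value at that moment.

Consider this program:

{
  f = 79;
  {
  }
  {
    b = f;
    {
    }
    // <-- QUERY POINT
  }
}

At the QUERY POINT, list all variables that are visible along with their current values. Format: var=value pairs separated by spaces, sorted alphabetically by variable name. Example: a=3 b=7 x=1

Answer: b=79 f=79

Derivation:
Step 1: enter scope (depth=1)
Step 2: declare f=79 at depth 1
Step 3: enter scope (depth=2)
Step 4: exit scope (depth=1)
Step 5: enter scope (depth=2)
Step 6: declare b=(read f)=79 at depth 2
Step 7: enter scope (depth=3)
Step 8: exit scope (depth=2)
Visible at query point: b=79 f=79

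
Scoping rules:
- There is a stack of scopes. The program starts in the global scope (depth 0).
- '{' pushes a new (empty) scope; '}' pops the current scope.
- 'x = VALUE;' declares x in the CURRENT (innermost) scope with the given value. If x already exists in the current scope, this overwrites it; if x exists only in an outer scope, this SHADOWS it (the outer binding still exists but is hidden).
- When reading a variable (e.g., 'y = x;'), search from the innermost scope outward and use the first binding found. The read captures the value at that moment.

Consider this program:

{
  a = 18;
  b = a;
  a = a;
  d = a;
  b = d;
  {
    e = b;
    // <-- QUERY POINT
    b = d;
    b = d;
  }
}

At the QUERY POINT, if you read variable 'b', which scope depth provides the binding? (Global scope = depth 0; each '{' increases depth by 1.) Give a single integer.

Step 1: enter scope (depth=1)
Step 2: declare a=18 at depth 1
Step 3: declare b=(read a)=18 at depth 1
Step 4: declare a=(read a)=18 at depth 1
Step 5: declare d=(read a)=18 at depth 1
Step 6: declare b=(read d)=18 at depth 1
Step 7: enter scope (depth=2)
Step 8: declare e=(read b)=18 at depth 2
Visible at query point: a=18 b=18 d=18 e=18

Answer: 1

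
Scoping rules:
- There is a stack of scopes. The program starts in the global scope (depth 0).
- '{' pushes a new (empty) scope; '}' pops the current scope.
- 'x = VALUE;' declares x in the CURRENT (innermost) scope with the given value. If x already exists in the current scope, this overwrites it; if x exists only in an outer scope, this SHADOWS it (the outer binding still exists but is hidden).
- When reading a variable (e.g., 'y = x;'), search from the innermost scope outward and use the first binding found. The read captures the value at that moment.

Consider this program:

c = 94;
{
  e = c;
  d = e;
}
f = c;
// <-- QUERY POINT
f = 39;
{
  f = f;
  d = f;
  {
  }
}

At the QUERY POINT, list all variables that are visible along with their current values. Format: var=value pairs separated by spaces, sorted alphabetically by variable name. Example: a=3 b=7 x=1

Answer: c=94 f=94

Derivation:
Step 1: declare c=94 at depth 0
Step 2: enter scope (depth=1)
Step 3: declare e=(read c)=94 at depth 1
Step 4: declare d=(read e)=94 at depth 1
Step 5: exit scope (depth=0)
Step 6: declare f=(read c)=94 at depth 0
Visible at query point: c=94 f=94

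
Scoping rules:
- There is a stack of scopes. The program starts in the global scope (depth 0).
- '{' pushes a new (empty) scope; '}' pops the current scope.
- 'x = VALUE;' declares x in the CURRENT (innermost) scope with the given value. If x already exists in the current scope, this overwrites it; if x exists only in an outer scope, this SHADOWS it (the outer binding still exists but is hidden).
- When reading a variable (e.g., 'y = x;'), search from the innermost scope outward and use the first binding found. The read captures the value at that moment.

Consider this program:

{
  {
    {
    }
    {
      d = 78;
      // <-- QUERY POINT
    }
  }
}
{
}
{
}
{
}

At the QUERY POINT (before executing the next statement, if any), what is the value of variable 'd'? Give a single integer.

Step 1: enter scope (depth=1)
Step 2: enter scope (depth=2)
Step 3: enter scope (depth=3)
Step 4: exit scope (depth=2)
Step 5: enter scope (depth=3)
Step 6: declare d=78 at depth 3
Visible at query point: d=78

Answer: 78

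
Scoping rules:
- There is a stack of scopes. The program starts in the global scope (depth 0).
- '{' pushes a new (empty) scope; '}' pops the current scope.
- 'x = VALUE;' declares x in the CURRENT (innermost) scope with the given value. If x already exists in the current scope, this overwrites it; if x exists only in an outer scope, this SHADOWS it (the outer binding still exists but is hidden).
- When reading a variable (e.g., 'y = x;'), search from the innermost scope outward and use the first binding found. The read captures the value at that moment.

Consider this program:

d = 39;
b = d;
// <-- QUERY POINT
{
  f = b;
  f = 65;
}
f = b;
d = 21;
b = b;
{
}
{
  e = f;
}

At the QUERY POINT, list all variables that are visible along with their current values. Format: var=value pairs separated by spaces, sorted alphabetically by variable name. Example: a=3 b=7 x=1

Answer: b=39 d=39

Derivation:
Step 1: declare d=39 at depth 0
Step 2: declare b=(read d)=39 at depth 0
Visible at query point: b=39 d=39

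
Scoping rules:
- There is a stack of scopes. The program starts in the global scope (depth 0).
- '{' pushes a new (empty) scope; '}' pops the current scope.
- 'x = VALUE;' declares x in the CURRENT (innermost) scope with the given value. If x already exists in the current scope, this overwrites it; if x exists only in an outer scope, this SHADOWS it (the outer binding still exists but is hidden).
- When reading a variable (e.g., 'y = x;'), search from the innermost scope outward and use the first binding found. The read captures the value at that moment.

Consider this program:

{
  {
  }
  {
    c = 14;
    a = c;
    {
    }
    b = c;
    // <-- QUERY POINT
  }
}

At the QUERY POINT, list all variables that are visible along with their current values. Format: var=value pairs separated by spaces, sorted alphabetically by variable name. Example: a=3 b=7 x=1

Answer: a=14 b=14 c=14

Derivation:
Step 1: enter scope (depth=1)
Step 2: enter scope (depth=2)
Step 3: exit scope (depth=1)
Step 4: enter scope (depth=2)
Step 5: declare c=14 at depth 2
Step 6: declare a=(read c)=14 at depth 2
Step 7: enter scope (depth=3)
Step 8: exit scope (depth=2)
Step 9: declare b=(read c)=14 at depth 2
Visible at query point: a=14 b=14 c=14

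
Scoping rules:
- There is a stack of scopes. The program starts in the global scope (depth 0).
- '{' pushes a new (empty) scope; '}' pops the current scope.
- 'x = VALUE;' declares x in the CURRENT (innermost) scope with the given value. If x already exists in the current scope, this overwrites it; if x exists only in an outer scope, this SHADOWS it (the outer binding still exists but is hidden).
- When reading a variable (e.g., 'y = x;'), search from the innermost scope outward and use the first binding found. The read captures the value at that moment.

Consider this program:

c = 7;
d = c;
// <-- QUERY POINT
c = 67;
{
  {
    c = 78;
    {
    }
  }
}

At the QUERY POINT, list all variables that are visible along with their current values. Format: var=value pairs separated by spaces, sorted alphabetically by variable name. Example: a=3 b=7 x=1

Step 1: declare c=7 at depth 0
Step 2: declare d=(read c)=7 at depth 0
Visible at query point: c=7 d=7

Answer: c=7 d=7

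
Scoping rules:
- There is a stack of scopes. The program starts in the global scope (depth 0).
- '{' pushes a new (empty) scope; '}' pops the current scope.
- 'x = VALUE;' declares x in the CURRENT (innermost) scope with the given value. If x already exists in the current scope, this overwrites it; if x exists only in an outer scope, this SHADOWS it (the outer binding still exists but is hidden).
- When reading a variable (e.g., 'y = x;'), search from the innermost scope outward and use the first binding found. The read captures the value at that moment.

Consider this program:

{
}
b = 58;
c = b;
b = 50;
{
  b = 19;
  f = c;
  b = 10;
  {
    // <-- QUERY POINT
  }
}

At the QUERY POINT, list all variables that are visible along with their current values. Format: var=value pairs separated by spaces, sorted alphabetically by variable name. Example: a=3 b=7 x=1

Answer: b=10 c=58 f=58

Derivation:
Step 1: enter scope (depth=1)
Step 2: exit scope (depth=0)
Step 3: declare b=58 at depth 0
Step 4: declare c=(read b)=58 at depth 0
Step 5: declare b=50 at depth 0
Step 6: enter scope (depth=1)
Step 7: declare b=19 at depth 1
Step 8: declare f=(read c)=58 at depth 1
Step 9: declare b=10 at depth 1
Step 10: enter scope (depth=2)
Visible at query point: b=10 c=58 f=58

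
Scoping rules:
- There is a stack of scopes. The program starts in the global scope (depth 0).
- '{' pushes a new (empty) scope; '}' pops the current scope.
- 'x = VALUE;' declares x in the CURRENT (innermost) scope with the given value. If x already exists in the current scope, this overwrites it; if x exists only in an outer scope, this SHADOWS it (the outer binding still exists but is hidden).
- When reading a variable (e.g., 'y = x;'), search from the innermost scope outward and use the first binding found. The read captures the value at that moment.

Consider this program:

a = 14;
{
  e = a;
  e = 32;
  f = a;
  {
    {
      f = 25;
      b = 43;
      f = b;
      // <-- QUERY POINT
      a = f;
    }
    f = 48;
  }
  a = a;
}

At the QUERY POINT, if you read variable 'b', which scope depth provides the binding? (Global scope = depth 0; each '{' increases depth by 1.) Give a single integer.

Answer: 3

Derivation:
Step 1: declare a=14 at depth 0
Step 2: enter scope (depth=1)
Step 3: declare e=(read a)=14 at depth 1
Step 4: declare e=32 at depth 1
Step 5: declare f=(read a)=14 at depth 1
Step 6: enter scope (depth=2)
Step 7: enter scope (depth=3)
Step 8: declare f=25 at depth 3
Step 9: declare b=43 at depth 3
Step 10: declare f=(read b)=43 at depth 3
Visible at query point: a=14 b=43 e=32 f=43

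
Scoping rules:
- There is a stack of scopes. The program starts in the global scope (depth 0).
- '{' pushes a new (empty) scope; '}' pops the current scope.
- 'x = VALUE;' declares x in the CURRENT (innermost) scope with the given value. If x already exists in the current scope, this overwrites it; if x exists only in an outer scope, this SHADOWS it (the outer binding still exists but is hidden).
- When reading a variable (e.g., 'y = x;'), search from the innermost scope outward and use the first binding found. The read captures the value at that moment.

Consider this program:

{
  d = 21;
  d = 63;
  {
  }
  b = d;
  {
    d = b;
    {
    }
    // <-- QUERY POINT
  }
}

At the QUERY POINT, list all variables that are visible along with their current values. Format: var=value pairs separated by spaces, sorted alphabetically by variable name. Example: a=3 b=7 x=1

Step 1: enter scope (depth=1)
Step 2: declare d=21 at depth 1
Step 3: declare d=63 at depth 1
Step 4: enter scope (depth=2)
Step 5: exit scope (depth=1)
Step 6: declare b=(read d)=63 at depth 1
Step 7: enter scope (depth=2)
Step 8: declare d=(read b)=63 at depth 2
Step 9: enter scope (depth=3)
Step 10: exit scope (depth=2)
Visible at query point: b=63 d=63

Answer: b=63 d=63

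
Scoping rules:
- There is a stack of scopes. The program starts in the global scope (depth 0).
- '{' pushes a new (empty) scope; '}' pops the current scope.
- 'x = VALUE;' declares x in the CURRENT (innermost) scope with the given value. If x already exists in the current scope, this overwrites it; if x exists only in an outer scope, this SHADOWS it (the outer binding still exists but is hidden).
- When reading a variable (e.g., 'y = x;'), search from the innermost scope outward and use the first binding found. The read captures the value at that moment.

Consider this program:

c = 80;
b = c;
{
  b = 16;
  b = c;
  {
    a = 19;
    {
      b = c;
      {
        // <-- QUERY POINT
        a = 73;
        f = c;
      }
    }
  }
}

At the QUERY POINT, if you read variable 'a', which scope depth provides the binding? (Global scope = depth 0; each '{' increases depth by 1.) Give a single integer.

Answer: 2

Derivation:
Step 1: declare c=80 at depth 0
Step 2: declare b=(read c)=80 at depth 0
Step 3: enter scope (depth=1)
Step 4: declare b=16 at depth 1
Step 5: declare b=(read c)=80 at depth 1
Step 6: enter scope (depth=2)
Step 7: declare a=19 at depth 2
Step 8: enter scope (depth=3)
Step 9: declare b=(read c)=80 at depth 3
Step 10: enter scope (depth=4)
Visible at query point: a=19 b=80 c=80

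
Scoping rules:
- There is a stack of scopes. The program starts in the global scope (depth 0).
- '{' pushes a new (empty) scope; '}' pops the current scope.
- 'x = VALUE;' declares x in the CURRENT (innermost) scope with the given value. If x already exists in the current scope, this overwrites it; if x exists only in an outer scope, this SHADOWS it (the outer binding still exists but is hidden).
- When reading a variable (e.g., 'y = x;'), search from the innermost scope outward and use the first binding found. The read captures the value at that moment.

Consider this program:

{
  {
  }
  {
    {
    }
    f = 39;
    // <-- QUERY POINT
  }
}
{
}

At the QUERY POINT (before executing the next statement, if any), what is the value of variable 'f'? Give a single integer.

Answer: 39

Derivation:
Step 1: enter scope (depth=1)
Step 2: enter scope (depth=2)
Step 3: exit scope (depth=1)
Step 4: enter scope (depth=2)
Step 5: enter scope (depth=3)
Step 6: exit scope (depth=2)
Step 7: declare f=39 at depth 2
Visible at query point: f=39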